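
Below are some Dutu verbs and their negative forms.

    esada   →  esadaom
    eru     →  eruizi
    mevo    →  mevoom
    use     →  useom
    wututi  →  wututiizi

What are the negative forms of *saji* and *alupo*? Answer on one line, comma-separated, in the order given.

The alternation tracks the last vowel of the stem — -izi when the last vowel of the stem is a high vowel (*eru*, *wututi*); -om when the last vowel of the stem is a non-high vowel (*esada*, *mevo*, *use*).
The last vowel of *saji* is /i/, which is a high vowel, so the suffix is -izi, giving *sajiizi*.
*alupo* — last vowel /o/ (a non-high vowel) → -om → *alupoom*.

sajiizi, alupoom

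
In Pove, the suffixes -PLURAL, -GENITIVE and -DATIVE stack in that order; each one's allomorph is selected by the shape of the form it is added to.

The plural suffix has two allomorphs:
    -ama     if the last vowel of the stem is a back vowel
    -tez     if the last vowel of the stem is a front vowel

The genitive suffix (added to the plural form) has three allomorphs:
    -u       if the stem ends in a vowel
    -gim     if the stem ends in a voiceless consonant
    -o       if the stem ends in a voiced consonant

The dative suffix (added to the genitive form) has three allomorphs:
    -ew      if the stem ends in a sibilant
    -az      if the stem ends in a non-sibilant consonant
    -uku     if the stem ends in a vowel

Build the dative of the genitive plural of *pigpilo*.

pigpiloamauuku

The last vowel of *pigpilo* is /o/, which is a back vowel, so the plural suffix is -ama, giving *pigpiloama*.
The final sound of the plural form *pigpiloama* is /a/, which is a vowel, so the genitive suffix is -u, giving *pigpiloamau*.
The genitive form *pigpiloamau* — final sound /u/ (a vowel) → -uku → *pigpiloamauuku*.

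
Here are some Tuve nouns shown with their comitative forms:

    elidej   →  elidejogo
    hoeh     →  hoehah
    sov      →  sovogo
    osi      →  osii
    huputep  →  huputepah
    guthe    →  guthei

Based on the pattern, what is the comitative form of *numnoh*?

Looking at the final sound of each stem: -ah when the stem ends in a voiceless consonant (*hoeh*, *huputep*); -ogo when the stem ends in a voiced consonant (*elidej*, *sov*); -i when the stem ends in a vowel (*osi*, *guthe*).
*numnoh*: final sound = /h/, a voiceless consonant → -ah → *numnohah*.

numnohah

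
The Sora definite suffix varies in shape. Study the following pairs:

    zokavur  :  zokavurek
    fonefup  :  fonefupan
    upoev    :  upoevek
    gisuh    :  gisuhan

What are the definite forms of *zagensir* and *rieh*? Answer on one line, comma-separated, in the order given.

zagensirek, riehan

The pattern is voicing of the final consonant: -an when the stem ends in a voiceless consonant (*fonefup*, *gisuh*); -ek when the stem ends in a voiced consonant (*zokavur*, *upoev*).
*zagensir* — final consonant /r/ (voiced) → -ek → *zagensirek*.
*rieh* — final consonant /h/ (voiceless) → -an → *riehan*.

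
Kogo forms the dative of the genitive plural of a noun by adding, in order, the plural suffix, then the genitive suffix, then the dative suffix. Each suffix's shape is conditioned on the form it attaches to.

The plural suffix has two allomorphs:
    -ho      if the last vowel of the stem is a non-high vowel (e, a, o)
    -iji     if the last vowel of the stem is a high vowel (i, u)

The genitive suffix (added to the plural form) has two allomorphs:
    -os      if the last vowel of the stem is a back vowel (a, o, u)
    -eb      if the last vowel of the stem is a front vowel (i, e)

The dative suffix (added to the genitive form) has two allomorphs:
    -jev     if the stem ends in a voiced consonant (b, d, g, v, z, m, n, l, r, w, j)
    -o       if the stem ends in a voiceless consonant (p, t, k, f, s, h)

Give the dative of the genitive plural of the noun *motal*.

*motal* — last vowel /a/ (a non-high vowel) → -ho → *motalho*.
The plural form *motalho* — last vowel /o/ (a back vowel) → -os → *motalhoos*.
Since the final consonant of the genitive form *motalhoos* is /s/ (voiceless), it takes -o, giving *motalhooso*.

motalhooso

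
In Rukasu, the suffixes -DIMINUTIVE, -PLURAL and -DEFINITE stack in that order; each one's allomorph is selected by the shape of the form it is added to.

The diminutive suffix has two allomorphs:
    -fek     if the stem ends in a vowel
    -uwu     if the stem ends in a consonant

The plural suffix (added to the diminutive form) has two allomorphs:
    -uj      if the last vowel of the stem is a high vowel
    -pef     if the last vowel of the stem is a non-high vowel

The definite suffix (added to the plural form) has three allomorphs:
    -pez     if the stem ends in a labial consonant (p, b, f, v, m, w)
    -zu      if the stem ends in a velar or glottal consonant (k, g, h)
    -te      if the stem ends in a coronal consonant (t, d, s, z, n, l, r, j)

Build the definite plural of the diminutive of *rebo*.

rebofekpefpez

The final sound of *rebo* is /o/, which is a vowel, so the diminutive suffix is -fek, giving *rebofek*.
Since the last vowel of the diminutive form *rebofek* is /e/ (a non-high vowel), it takes -pef, giving *rebofekpef*.
The final consonant of the plural form *rebofekpef* is /f/, which is labial, so the definite suffix is -pez, giving *rebofekpefpez*.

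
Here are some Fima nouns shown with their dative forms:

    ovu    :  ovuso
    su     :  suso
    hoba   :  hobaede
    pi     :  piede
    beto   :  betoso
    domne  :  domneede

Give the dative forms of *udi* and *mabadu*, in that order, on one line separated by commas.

udiede, mabaduso

The alternation tracks the last vowel of the stem — -so when the last vowel of the stem is a rounded vowel (*ovu*, *su*, *beto*); -ede when the last vowel of the stem is an unrounded vowel (*hoba*, *pi*, *domne*).
*udi* — last vowel /i/ (an unrounded vowel) → -ede → *udiede*.
*mabadu*: last vowel = /u/, a rounded vowel → -so → *mabaduso*.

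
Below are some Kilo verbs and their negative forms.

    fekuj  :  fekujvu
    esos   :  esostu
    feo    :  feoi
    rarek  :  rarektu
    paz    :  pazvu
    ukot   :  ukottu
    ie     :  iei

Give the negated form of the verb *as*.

The alternation tracks the final sound of the stem — -tu when the stem ends in a voiceless consonant (*esos*, *rarek*, *ukot*); -vu when the stem ends in a voiced consonant (*fekuj*, *paz*); -i when the stem ends in a vowel (*feo*, *ie*).
*as* — final sound /s/ (a voiceless consonant) → -tu → *astu*.

astu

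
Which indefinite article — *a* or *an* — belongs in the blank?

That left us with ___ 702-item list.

The indefinite article is chosen by the initial *sound* of the following word, not its spelling.
The number *702* is spoken "seven hundred …", beginning with /ˈsɛvən/ — a consonant sound.
So the article is *a*: That left us with a 702-item list.

a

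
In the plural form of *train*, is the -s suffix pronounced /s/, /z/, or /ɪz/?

/z/

The stem *train* ends in a voiced non-sibilant sound.
The plural suffix surfaces as /ɪz/ after sibilants, /s/ after other voiceless consonants, and /z/ after other voiced sounds.
So the plural -s on *train* is pronounced /z/.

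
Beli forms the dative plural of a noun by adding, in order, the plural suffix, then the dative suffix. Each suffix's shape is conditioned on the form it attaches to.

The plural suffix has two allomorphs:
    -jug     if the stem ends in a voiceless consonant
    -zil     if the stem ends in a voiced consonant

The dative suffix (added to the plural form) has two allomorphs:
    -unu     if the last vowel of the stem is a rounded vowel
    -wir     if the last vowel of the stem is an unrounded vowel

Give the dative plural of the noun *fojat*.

The final consonant of *fojat* is /t/, which is voiceless, so the plural suffix is -jug, giving *fojatjug*.
The plural form *fojatjug*: last vowel = /u/, a rounded vowel → -unu → *fojatjugunu*.

fojatjugunu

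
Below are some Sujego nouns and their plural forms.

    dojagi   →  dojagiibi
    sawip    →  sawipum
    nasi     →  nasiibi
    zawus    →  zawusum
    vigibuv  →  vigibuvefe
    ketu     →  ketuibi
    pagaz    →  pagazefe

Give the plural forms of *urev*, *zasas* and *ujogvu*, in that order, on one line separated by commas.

urevefe, zasasum, ujogvuibi

Looking at the final sound of each stem: -um when the stem ends in a voiceless consonant (*sawip*, *zawus*); -efe when the stem ends in a voiced consonant (*vigibuv*, *pagaz*); -ibi when the stem ends in a vowel (*dojagi*, *nasi*, *ketu*).
*urev*: final sound = /v/, a voiced consonant → -efe → *urevefe*.
The final sound of *zasas* is /s/, which is a voiceless consonant, so the suffix is -um, giving *zasasum*.
Since the final sound of *ujogvu* is /u/ (a vowel), it takes -ibi, giving *ujogvuibi*.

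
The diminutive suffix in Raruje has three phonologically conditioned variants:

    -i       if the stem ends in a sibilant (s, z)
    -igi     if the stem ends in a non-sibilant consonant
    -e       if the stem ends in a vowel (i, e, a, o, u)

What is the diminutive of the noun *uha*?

*uha*: final sound = /a/, a vowel → -e → *uhae*.

uhae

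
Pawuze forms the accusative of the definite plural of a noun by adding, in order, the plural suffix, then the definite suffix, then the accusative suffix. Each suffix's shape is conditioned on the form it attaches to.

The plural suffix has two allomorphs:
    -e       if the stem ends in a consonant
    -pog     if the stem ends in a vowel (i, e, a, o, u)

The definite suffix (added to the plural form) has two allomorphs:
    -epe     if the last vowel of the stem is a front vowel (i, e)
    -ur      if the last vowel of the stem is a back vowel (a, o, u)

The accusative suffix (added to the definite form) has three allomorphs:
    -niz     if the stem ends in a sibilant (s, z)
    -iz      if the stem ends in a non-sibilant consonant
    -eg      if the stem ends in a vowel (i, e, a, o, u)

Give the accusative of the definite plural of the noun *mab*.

*mab* — final sound /b/ (a consonant) → -e → *mabe*.
The plural form *mabe* — last vowel /e/ (a front vowel) → -epe → *mabeepe*.
The definite form *mabeepe*: final sound = /e/, a vowel → -eg → *mabeepeeg*.

mabeepeeg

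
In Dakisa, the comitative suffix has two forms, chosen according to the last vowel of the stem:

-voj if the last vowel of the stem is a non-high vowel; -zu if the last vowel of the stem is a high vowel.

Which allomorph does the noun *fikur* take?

Since the last vowel of *fikur* is /u/ (a high vowel), it takes -zu.

-zu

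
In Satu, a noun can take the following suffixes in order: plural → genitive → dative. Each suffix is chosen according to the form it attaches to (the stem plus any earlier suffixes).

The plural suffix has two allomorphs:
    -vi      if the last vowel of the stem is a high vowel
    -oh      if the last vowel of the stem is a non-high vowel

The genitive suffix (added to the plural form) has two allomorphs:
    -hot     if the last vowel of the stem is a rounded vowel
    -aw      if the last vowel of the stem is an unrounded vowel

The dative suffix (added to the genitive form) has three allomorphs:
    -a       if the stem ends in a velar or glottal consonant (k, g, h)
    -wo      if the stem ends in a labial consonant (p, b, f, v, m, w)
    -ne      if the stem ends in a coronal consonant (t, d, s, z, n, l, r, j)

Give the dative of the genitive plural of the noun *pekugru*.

The last vowel of *pekugru* is /u/, which is a high vowel, so the plural suffix is -vi, giving *pekugruvi*.
The plural form *pekugruvi*: last vowel = /i/, an unrounded vowel → -aw → *pekugruviaw*.
The genitive form *pekugruviaw*: final consonant = /w/, labial → -wo → *pekugruviawwo*.

pekugruviawwo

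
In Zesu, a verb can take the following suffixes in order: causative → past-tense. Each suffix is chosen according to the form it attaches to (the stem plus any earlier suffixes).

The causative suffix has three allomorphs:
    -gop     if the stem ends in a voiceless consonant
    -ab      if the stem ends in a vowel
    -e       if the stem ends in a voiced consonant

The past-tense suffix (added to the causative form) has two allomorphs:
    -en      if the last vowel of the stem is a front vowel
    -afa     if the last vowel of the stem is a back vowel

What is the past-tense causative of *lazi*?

laziabafa

*lazi*: final sound = /i/, a vowel → -ab → *laziab*.
The last vowel of the causative form *laziab* is /a/, which is a back vowel, so the past-tense suffix is -afa, giving *laziabafa*.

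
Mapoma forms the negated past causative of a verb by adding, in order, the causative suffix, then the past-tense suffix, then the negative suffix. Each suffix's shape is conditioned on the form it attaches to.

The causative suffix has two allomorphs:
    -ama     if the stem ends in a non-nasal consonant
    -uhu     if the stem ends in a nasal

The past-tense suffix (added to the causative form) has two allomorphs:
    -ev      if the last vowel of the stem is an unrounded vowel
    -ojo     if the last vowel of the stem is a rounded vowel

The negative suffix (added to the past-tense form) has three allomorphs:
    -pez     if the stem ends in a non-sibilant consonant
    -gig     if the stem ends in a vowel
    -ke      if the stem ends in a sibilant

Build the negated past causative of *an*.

anuhuojogig

The final consonant of *an* is /n/, which is a nasal, so the causative suffix is -uhu, giving *anuhu*.
Since the last vowel of the causative form *anuhu* is /u/ (a rounded vowel), it takes -ojo, giving *anuhuojo*.
The final sound of the past-tense form *anuhuojo* is /o/, which is a vowel, so the negative suffix is -gig, giving *anuhuojogig*.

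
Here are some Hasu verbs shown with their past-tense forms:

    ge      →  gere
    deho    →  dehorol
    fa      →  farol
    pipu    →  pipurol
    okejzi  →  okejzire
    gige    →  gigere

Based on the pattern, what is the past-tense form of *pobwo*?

pobworol

The alternation tracks the last vowel of the stem — -re when the last vowel of the stem is a front vowel (*ge*, *okejzi*, *gige*); -rol when the last vowel of the stem is a back vowel (*deho*, *fa*, *pipu*).
*pobwo*: last vowel = /o/, a back vowel → -rol → *pobworol*.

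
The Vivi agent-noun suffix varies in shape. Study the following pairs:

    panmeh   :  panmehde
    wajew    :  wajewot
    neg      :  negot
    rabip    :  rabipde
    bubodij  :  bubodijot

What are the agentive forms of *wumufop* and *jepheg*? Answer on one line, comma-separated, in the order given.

Looking at the final consonant of each stem: -de when the stem ends in a voiceless consonant (*panmeh*, *rabip*); -ot when the stem ends in a voiced consonant (*wajew*, *neg*, *bubodij*).
*wumufop* — final consonant /p/ (voiceless) → -de → *wumufopde*.
*jepheg*: final consonant = /g/, voiced → -ot → *jephegot*.

wumufopde, jephegot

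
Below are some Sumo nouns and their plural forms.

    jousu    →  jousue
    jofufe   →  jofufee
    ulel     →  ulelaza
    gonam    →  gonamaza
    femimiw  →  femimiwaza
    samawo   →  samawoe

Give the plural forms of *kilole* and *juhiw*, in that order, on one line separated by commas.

kilolee, juhiwaza

The alternation tracks the final sound of the stem — -aza when the stem ends in a consonant (*ulel*, *gonam*, *femimiw*); -e when the stem ends in a vowel (*jousu*, *jofufe*, *samawo*).
Since the final sound of *kilole* is /e/ (a vowel), it takes -e, giving *kilolee*.
Since the final sound of *juhiw* is /w/ (a consonant), it takes -aza, giving *juhiwaza*.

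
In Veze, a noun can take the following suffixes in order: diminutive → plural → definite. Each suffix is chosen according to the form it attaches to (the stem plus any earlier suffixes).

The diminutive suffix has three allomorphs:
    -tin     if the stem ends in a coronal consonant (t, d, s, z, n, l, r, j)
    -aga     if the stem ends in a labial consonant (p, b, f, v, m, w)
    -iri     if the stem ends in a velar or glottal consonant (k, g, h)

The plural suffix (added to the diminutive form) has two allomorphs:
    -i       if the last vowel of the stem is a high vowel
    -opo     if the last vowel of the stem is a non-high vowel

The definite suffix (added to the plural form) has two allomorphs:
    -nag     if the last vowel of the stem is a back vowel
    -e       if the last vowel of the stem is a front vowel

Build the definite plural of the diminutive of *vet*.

vettinie

*vet*: final consonant = /t/, coronal → -tin → *vettin*.
The last vowel of the diminutive form *vettin* is /i/, which is a high vowel, so the plural suffix is -i, giving *vettini*.
The plural form *vettini* — last vowel /i/ (a front vowel) → -e → *vettinie*.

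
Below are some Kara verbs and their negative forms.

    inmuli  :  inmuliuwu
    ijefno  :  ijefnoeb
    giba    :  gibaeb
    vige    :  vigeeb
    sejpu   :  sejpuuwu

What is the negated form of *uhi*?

The suffix is conditioned by the last vowel: -uwu when the last vowel of the stem is a high vowel (*inmuli*, *sejpu*); -eb when the last vowel of the stem is a non-high vowel (*ijefno*, *giba*, *vige*).
*uhi*: last vowel = /i/, a high vowel → -uwu → *uhiuwu*.

uhiuwu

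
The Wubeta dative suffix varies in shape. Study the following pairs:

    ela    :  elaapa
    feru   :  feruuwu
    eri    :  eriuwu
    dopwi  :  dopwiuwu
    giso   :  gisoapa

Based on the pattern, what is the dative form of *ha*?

haapa

Looking at the last vowel of each stem: -uwu when the last vowel of the stem is a high vowel (*feru*, *eri*, *dopwi*); -apa when the last vowel of the stem is a non-high vowel (*ela*, *giso*).
*ha* — last vowel /a/ (a non-high vowel) → -apa → *haapa*.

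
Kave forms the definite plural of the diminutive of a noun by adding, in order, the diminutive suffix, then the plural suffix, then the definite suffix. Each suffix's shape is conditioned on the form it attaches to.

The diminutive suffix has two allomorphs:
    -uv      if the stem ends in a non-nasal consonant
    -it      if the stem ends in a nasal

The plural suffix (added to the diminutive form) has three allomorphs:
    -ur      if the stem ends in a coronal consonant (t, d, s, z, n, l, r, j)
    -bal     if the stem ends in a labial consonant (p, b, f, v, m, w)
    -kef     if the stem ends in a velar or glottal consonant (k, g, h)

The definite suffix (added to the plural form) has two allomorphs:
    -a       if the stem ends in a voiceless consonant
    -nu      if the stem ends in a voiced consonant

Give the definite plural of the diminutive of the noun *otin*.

Since the final consonant of *otin* is /n/ (a nasal), it takes -it, giving *otinit*.
The diminutive form *otinit*: final consonant = /t/, coronal → -ur → *otinitur*.
The plural form *otinitur* — final consonant /r/ (voiced) → -nu → *otiniturnu*.

otiniturnu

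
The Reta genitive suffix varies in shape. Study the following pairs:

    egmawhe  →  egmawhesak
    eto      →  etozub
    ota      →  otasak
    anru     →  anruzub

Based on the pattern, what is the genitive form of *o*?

ozub

The alternation tracks the last vowel of the stem — -zub when the last vowel of the stem is a rounded vowel (*eto*, *anru*); -sak when the last vowel of the stem is an unrounded vowel (*egmawhe*, *ota*).
*o* — last vowel /o/ (a rounded vowel) → -zub → *ozub*.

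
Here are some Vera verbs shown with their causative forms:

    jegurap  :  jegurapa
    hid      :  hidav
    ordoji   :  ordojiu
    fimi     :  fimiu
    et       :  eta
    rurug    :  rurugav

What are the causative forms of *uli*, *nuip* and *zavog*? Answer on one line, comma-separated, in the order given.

uliu, nuipa, zavogav

The alternation tracks the final sound of the stem — -a when the stem ends in a voiceless consonant (*jegurap*, *et*); -av when the stem ends in a voiced consonant (*hid*, *rurug*); -u when the stem ends in a vowel (*ordoji*, *fimi*).
*uli* — final sound /i/ (a vowel) → -u → *uliu*.
*nuip*: final sound = /p/, a voiceless consonant → -a → *nuipa*.
Since the final sound of *zavog* is /g/ (a voiced consonant), it takes -av, giving *zavogav*.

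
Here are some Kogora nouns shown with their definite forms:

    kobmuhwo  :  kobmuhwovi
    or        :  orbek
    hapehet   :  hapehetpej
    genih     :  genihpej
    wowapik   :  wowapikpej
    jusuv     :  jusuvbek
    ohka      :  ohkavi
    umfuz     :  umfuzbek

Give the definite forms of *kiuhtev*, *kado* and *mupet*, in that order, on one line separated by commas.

Looking at the final sound of each stem: -pej when the stem ends in a voiceless consonant (*hapehet*, *genih*, *wowapik*); -bek when the stem ends in a voiced consonant (*or*, *jusuv*, *umfuz*); -vi when the stem ends in a vowel (*kobmuhwo*, *ohka*).
Since the final sound of *kiuhtev* is /v/ (a voiced consonant), it takes -bek, giving *kiuhtevbek*.
*kado*: final sound = /o/, a vowel → -vi → *kadovi*.
*mupet* — final sound /t/ (a voiceless consonant) → -pej → *mupetpej*.

kiuhtevbek, kadovi, mupetpej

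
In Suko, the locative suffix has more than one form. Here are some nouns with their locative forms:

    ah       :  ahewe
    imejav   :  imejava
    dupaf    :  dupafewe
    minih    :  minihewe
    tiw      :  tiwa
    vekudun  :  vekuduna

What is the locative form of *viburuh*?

Looking at the final consonant of each stem: -ewe when the stem ends in a voiceless consonant (*ah*, *dupaf*, *minih*); -a when the stem ends in a voiced consonant (*imejav*, *tiw*, *vekudun*).
The final consonant of *viburuh* is /h/, which is voiceless, so the suffix is -ewe, giving *viburuhewe*.

viburuhewe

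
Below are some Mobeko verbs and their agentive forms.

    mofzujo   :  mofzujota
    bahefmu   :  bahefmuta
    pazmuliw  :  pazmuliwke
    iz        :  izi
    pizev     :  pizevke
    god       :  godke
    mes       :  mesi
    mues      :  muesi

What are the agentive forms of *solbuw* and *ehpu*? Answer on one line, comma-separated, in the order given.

solbuwke, ehputa

The pattern is sibilance of the final sound: -i when the stem ends in a sibilant (*iz*, *mes*, *mues*); -ke when the stem ends in a non-sibilant consonant (*pazmuliw*, *pizev*, *god*); -ta when the stem ends in a vowel (*mofzujo*, *bahefmu*).
*solbuw*: final sound = /w/, a non-sibilant consonant → -ke → *solbuwke*.
The final sound of *ehpu* is /u/, which is a vowel, so the suffix is -ta, giving *ehputa*.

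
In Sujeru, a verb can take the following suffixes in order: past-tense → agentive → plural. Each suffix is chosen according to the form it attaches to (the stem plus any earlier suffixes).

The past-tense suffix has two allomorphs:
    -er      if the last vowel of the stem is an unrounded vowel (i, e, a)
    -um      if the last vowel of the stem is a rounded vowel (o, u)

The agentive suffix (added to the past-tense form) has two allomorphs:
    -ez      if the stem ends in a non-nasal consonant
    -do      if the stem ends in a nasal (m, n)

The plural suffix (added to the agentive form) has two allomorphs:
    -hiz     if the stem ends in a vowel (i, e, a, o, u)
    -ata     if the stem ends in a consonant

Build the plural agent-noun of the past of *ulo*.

uloumdohiz

*ulo*: last vowel = /o/, a rounded vowel → -um → *uloum*.
Since the final consonant of the past-tense form *uloum* is /m/ (a nasal), it takes -do, giving *uloumdo*.
The agentive form *uloumdo* — final sound /o/ (a vowel) → -hiz → *uloumdohiz*.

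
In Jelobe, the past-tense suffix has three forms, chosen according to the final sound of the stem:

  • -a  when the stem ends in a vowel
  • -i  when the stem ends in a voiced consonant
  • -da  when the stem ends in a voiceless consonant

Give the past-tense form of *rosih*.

rosihda

Since the final sound of *rosih* is /h/ (a voiceless consonant), it takes -da, giving *rosihda*.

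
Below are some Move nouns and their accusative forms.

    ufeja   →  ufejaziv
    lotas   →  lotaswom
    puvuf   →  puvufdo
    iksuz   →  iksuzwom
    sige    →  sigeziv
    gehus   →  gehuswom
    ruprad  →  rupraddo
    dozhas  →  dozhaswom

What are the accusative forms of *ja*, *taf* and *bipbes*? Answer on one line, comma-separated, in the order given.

jaziv, tafdo, bipbeswom

The suffix is conditioned by the final sound: -wom when the stem ends in a sibilant (*lotas*, *iksuz*, *gehus*, *dozhas*); -do when the stem ends in a non-sibilant consonant (*puvuf*, *ruprad*); -ziv when the stem ends in a vowel (*ufeja*, *sige*).
*ja*: final sound = /a/, a vowel → -ziv → *jaziv*.
The final sound of *taf* is /f/, which is a non-sibilant consonant, so the suffix is -do, giving *tafdo*.
*bipbes* — final sound /s/ (a sibilant) → -wom → *bipbeswom*.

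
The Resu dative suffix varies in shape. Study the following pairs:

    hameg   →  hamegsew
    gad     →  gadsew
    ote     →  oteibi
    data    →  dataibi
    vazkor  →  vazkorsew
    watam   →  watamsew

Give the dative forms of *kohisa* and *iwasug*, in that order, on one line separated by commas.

The pattern is consonant vs. vowel: -sew when the stem ends in a consonant (*hameg*, *gad*, *vazkor*, *watam*); -ibi when the stem ends in a vowel (*ote*, *data*).
*kohisa* — final sound /a/ (a vowel) → -ibi → *kohisaibi*.
*iwasug* — final sound /g/ (a consonant) → -sew → *iwasugsew*.

kohisaibi, iwasugsew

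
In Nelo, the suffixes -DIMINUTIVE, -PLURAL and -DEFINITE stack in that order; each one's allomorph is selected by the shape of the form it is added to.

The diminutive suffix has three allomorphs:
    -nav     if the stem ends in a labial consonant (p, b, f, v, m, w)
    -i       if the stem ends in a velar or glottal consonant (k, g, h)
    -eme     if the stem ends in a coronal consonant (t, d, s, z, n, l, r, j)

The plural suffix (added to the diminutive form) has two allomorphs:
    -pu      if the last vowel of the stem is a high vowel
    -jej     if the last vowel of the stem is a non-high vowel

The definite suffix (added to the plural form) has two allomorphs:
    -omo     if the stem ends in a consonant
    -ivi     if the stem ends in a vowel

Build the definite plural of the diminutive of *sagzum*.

Since the final consonant of *sagzum* is /m/ (labial), it takes -nav, giving *sagzumnav*.
The diminutive form *sagzumnav*: last vowel = /a/, a non-high vowel → -jej → *sagzumnavjej*.
The plural form *sagzumnavjej* — final sound /j/ (a consonant) → -omo → *sagzumnavjejomo*.

sagzumnavjejomo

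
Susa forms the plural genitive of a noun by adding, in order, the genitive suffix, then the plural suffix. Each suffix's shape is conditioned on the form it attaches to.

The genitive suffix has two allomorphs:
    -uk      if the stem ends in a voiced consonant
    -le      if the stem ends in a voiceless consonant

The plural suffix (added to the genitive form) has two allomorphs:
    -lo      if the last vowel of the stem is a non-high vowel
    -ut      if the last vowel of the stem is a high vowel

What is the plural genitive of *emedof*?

Since the final consonant of *emedof* is /f/ (voiceless), it takes -le, giving *emedofle*.
The last vowel of the genitive form *emedofle* is /e/, which is a non-high vowel, so the plural suffix is -lo, giving *emedoflelo*.

emedoflelo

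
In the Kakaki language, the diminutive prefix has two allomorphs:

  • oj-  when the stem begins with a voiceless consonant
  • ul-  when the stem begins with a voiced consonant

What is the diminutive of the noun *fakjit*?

ojfakjit

*fakjit*: first consonant = /f/, voiceless → oj- → *ojfakjit*.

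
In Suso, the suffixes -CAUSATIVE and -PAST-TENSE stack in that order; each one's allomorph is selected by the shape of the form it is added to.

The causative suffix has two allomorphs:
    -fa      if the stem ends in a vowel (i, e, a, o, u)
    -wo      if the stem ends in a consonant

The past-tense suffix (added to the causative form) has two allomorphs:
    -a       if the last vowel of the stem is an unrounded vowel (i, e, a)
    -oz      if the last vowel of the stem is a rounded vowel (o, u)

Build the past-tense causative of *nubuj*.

*nubuj* — final sound /j/ (a consonant) → -wo → *nubujwo*.
The causative form *nubujwo* — last vowel /o/ (a rounded vowel) → -oz → *nubujwooz*.

nubujwooz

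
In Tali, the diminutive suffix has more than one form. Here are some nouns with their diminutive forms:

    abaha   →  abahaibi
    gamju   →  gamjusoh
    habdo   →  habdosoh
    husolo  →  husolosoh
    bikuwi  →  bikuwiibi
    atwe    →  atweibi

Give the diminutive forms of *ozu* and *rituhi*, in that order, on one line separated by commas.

The pattern is rounding harmony: -soh when the last vowel of the stem is a rounded vowel (*gamju*, *habdo*, *husolo*); -ibi when the last vowel of the stem is an unrounded vowel (*abaha*, *bikuwi*, *atwe*).
*ozu* — last vowel /u/ (a rounded vowel) → -soh → *ozusoh*.
*rituhi*: last vowel = /i/, an unrounded vowel → -ibi → *rituhiibi*.

ozusoh, rituhiibi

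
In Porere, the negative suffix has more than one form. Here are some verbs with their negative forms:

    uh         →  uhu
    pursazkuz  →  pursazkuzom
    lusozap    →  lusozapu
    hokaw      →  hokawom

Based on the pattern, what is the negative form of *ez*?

ezom

The suffix is conditioned by the final consonant: -u when the stem ends in a voiceless consonant (*uh*, *lusozap*); -om when the stem ends in a voiced consonant (*pursazkuz*, *hokaw*).
Since the final consonant of *ez* is /z/ (voiced), it takes -om, giving *ezom*.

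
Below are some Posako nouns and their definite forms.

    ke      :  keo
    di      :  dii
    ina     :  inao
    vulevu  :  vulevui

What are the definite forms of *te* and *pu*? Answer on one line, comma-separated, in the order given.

The alternation tracks the last vowel of the stem — -i when the last vowel of the stem is a high vowel (*di*, *vulevu*); -o when the last vowel of the stem is a non-high vowel (*ke*, *ina*).
Since the last vowel of *te* is /e/ (a non-high vowel), it takes -o, giving *teo*.
*pu* — last vowel /u/ (a high vowel) → -i → *pui*.

teo, pui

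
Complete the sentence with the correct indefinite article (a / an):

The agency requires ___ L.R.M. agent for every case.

The indefinite article is chosen by the initial *sound* of the following word, not its spelling.
The initialism *L.R.M.* is read letter by letter; the first letter, L, is pronounced /ɛl/, which begins with a vowel sound.
So the article is *an*: The agency requires an L.R.M. agent for every case.

an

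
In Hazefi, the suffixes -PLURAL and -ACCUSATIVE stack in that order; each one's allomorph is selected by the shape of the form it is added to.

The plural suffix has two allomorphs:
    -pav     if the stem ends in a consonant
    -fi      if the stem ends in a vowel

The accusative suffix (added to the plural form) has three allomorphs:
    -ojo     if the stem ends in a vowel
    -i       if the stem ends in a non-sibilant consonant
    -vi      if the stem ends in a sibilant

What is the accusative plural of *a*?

afiojo

*a* — final sound /a/ (a vowel) → -fi → *afi*.
The final sound of the plural form *afi* is /i/, which is a vowel, so the accusative suffix is -ojo, giving *afiojo*.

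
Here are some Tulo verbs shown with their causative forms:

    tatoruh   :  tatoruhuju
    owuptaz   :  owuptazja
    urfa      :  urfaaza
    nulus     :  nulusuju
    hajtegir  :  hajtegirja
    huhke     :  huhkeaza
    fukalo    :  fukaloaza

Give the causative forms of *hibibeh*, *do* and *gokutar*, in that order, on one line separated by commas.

The suffix is conditioned by the final sound: -uju when the stem ends in a voiceless consonant (*tatoruh*, *nulus*); -ja when the stem ends in a voiced consonant (*owuptaz*, *hajtegir*); -aza when the stem ends in a vowel (*urfa*, *huhke*, *fukalo*).
*hibibeh* — final sound /h/ (a voiceless consonant) → -uju → *hibibehuju*.
*do* — final sound /o/ (a vowel) → -aza → *doaza*.
The final sound of *gokutar* is /r/, which is a voiced consonant, so the suffix is -ja, giving *gokutarja*.

hibibehuju, doaza, gokutarja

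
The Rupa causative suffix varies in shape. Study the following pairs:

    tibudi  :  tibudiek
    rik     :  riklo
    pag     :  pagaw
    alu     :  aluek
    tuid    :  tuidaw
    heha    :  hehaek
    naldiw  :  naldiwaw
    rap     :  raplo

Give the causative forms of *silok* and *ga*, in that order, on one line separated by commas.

siloklo, gaek

Looking at the final sound of each stem: -lo when the stem ends in a voiceless consonant (*rik*, *rap*); -aw when the stem ends in a voiced consonant (*pag*, *tuid*, *naldiw*); -ek when the stem ends in a vowel (*tibudi*, *alu*, *heha*).
Since the final sound of *silok* is /k/ (a voiceless consonant), it takes -lo, giving *siloklo*.
Since the final sound of *ga* is /a/ (a vowel), it takes -ek, giving *gaek*.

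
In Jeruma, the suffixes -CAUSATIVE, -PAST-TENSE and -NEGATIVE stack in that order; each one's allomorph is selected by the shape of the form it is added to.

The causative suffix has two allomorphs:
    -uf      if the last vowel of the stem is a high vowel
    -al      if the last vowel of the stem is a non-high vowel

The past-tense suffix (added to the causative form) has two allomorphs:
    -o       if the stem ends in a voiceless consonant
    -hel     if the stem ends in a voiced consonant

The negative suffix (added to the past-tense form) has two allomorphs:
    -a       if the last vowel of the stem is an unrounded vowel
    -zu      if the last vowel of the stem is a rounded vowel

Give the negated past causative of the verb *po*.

The last vowel of *po* is /o/, which is a non-high vowel, so the causative suffix is -al, giving *poal*.
The final consonant of the causative form *poal* is /l/, which is voiced, so the past-tense suffix is -hel, giving *poalhel*.
Since the last vowel of the past-tense form *poalhel* is /e/ (an unrounded vowel), it takes -a, giving *poalhela*.

poalhela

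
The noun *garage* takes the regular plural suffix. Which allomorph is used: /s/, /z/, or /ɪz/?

/ɪz/

The stem *garage* ends in a sibilant (/s, z, ʃ, ʒ, tʃ, dʒ/).
The plural suffix surfaces as /ɪz/ after sibilants, /s/ after other voiceless consonants, and /z/ after other voiced sounds.
So the plural -s on *garage* is pronounced /ɪz/.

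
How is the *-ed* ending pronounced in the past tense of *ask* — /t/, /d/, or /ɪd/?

The stem *ask* ends in a voiceless consonant other than /t/.
The -ed suffix is realized as /ɪd/ after /t, d/; as /t/ after other voiceless consonants; and as /d/ after other voiced sounds.
So -ed on *ask* is pronounced /t/.

/t/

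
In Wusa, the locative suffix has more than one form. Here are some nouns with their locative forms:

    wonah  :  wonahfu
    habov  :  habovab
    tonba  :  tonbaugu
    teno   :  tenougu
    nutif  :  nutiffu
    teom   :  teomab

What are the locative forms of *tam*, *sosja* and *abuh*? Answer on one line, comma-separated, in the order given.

The alternation tracks the final sound of the stem — -fu when the stem ends in a voiceless consonant (*wonah*, *nutif*); -ab when the stem ends in a voiced consonant (*habov*, *teom*); -ugu when the stem ends in a vowel (*tonba*, *teno*).
The final sound of *tam* is /m/, which is a voiced consonant, so the suffix is -ab, giving *tamab*.
*sosja* — final sound /a/ (a vowel) → -ugu → *sosjaugu*.
Since the final sound of *abuh* is /h/ (a voiceless consonant), it takes -fu, giving *abuhfu*.

tamab, sosjaugu, abuhfu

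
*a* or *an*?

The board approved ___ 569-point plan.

a

The indefinite article is chosen by the initial *sound* of the following word, not its spelling.
The number *569* is spoken "five hundred …", beginning with /faɪv/ — a consonant sound.
So the article is *a*: The board approved a 569-point plan.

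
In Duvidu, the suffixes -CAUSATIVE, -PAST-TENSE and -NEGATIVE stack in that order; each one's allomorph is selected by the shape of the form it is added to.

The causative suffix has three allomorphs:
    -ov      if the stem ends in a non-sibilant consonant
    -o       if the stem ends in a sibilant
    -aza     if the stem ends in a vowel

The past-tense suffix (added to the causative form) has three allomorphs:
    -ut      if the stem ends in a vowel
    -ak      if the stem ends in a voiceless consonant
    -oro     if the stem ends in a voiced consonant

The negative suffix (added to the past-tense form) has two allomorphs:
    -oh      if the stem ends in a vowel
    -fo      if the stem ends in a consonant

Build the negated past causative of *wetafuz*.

wetafuzoutfo

The final sound of *wetafuz* is /z/, which is a sibilant, so the causative suffix is -o, giving *wetafuzo*.
Since the final sound of the causative form *wetafuzo* is /o/ (a vowel), it takes -ut, giving *wetafuzout*.
The past-tense form *wetafuzout* — final sound /t/ (a consonant) → -fo → *wetafuzoutfo*.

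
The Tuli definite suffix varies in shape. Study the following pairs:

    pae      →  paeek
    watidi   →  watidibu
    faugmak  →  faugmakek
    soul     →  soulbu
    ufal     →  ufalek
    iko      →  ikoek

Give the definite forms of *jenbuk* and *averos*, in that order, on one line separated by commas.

jenbukbu, averosek

The suffix is conditioned by the last vowel: -bu when the last vowel of the stem is a high vowel (*watidi*, *soul*); -ek when the last vowel of the stem is a non-high vowel (*pae*, *faugmak*, *ufal*, *iko*).
The last vowel of *jenbuk* is /u/, which is a high vowel, so the suffix is -bu, giving *jenbukbu*.
The last vowel of *averos* is /o/, which is a non-high vowel, so the suffix is -ek, giving *averosek*.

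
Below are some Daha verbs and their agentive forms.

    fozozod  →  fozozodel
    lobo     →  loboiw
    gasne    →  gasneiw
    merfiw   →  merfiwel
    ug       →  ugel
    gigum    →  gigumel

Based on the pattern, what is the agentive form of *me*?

meiw

Looking at the final sound of each stem: -el when the stem ends in a consonant (*fozozod*, *merfiw*, *ug*, *gigum*); -iw when the stem ends in a vowel (*lobo*, *gasne*).
The final sound of *me* is /e/, which is a vowel, so the suffix is -iw, giving *meiw*.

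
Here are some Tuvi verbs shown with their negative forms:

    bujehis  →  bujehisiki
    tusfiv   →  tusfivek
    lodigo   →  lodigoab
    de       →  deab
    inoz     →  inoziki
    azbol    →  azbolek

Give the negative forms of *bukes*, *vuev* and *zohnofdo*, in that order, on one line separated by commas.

bukesiki, vuevek, zohnofdoab

Looking at the final sound of each stem: -iki when the stem ends in a sibilant (*bujehis*, *inoz*); -ek when the stem ends in a non-sibilant consonant (*tusfiv*, *azbol*); -ab when the stem ends in a vowel (*lodigo*, *de*).
The final sound of *bukes* is /s/, which is a sibilant, so the suffix is -iki, giving *bukesiki*.
*vuev* — final sound /v/ (a non-sibilant consonant) → -ek → *vuevek*.
The final sound of *zohnofdo* is /o/, which is a vowel, so the suffix is -ab, giving *zohnofdoab*.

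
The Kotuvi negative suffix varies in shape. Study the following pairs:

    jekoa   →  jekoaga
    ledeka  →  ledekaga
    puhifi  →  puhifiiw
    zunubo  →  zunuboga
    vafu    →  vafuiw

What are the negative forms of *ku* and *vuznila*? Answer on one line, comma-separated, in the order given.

The alternation tracks the last vowel of the stem — -iw when the last vowel of the stem is a high vowel (*puhifi*, *vafu*); -ga when the last vowel of the stem is a non-high vowel (*jekoa*, *ledeka*, *zunubo*).
*ku*: last vowel = /u/, a high vowel → -iw → *kuiw*.
The last vowel of *vuznila* is /a/, which is a non-high vowel, so the suffix is -ga, giving *vuznilaga*.

kuiw, vuznilaga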